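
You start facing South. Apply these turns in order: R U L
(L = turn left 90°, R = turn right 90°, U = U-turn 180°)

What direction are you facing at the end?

Answer: Final heading: North

Derivation:
Start: South
  R (right (90° clockwise)) -> West
  U (U-turn (180°)) -> East
  L (left (90° counter-clockwise)) -> North
Final: North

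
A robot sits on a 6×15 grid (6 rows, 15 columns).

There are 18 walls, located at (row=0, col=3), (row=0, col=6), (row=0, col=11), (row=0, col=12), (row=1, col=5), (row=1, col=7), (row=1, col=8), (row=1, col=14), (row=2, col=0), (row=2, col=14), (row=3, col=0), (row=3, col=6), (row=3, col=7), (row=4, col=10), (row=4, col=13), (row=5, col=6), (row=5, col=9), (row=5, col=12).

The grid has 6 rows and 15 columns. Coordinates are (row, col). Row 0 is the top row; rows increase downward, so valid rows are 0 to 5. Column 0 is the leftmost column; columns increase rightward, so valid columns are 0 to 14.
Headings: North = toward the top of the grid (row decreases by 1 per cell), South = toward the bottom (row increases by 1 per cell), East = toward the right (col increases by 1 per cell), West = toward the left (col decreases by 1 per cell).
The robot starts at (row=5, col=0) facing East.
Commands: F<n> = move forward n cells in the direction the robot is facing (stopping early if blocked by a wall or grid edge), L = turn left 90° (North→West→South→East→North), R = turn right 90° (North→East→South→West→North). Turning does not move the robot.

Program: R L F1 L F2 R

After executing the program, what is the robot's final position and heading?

Answer: Final position: (row=3, col=1), facing East

Derivation:
Start: (row=5, col=0), facing East
  R: turn right, now facing South
  L: turn left, now facing East
  F1: move forward 1, now at (row=5, col=1)
  L: turn left, now facing North
  F2: move forward 2, now at (row=3, col=1)
  R: turn right, now facing East
Final: (row=3, col=1), facing East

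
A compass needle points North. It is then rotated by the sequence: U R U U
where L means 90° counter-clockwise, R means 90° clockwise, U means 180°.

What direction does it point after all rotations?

Answer: Final heading: West

Derivation:
Start: North
  U (U-turn (180°)) -> South
  R (right (90° clockwise)) -> West
  U (U-turn (180°)) -> East
  U (U-turn (180°)) -> West
Final: West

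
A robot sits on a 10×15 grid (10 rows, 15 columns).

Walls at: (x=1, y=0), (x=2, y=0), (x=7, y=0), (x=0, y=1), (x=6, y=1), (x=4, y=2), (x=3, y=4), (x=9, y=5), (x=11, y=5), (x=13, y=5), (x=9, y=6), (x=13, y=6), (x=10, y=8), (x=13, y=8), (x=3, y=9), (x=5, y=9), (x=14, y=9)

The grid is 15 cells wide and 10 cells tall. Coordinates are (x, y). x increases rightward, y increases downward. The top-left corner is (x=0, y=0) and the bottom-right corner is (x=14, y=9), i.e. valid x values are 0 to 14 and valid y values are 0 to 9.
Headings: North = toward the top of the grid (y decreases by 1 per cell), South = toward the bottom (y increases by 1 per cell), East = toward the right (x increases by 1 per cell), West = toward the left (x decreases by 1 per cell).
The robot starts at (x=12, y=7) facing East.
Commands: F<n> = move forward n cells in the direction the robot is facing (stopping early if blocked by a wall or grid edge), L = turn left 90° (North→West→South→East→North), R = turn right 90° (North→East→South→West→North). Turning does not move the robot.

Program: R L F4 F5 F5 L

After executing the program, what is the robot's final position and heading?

Start: (x=12, y=7), facing East
  R: turn right, now facing South
  L: turn left, now facing East
  F4: move forward 2/4 (blocked), now at (x=14, y=7)
  F5: move forward 0/5 (blocked), now at (x=14, y=7)
  F5: move forward 0/5 (blocked), now at (x=14, y=7)
  L: turn left, now facing North
Final: (x=14, y=7), facing North

Answer: Final position: (x=14, y=7), facing North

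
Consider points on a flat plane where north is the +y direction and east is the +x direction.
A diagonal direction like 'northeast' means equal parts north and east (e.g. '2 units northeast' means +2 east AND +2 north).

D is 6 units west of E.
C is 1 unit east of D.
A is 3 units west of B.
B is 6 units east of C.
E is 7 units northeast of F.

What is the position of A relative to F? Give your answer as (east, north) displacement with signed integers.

Place F at the origin (east=0, north=0).
  E is 7 units northeast of F: delta (east=+7, north=+7); E at (east=7, north=7).
  D is 6 units west of E: delta (east=-6, north=+0); D at (east=1, north=7).
  C is 1 unit east of D: delta (east=+1, north=+0); C at (east=2, north=7).
  B is 6 units east of C: delta (east=+6, north=+0); B at (east=8, north=7).
  A is 3 units west of B: delta (east=-3, north=+0); A at (east=5, north=7).
Therefore A relative to F: (east=5, north=7).

Answer: A is at (east=5, north=7) relative to F.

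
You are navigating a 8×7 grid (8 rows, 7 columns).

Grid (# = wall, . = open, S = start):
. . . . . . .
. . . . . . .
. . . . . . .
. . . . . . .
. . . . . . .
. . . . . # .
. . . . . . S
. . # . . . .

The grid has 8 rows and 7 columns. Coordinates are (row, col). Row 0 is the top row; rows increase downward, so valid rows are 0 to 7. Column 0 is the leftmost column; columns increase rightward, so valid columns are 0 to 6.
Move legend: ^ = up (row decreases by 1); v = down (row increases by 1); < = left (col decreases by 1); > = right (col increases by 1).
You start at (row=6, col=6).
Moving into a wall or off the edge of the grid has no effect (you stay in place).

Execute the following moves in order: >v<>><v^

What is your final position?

Start: (row=6, col=6)
  > (right): blocked, stay at (row=6, col=6)
  v (down): (row=6, col=6) -> (row=7, col=6)
  < (left): (row=7, col=6) -> (row=7, col=5)
  > (right): (row=7, col=5) -> (row=7, col=6)
  > (right): blocked, stay at (row=7, col=6)
  < (left): (row=7, col=6) -> (row=7, col=5)
  v (down): blocked, stay at (row=7, col=5)
  ^ (up): (row=7, col=5) -> (row=6, col=5)
Final: (row=6, col=5)

Answer: Final position: (row=6, col=5)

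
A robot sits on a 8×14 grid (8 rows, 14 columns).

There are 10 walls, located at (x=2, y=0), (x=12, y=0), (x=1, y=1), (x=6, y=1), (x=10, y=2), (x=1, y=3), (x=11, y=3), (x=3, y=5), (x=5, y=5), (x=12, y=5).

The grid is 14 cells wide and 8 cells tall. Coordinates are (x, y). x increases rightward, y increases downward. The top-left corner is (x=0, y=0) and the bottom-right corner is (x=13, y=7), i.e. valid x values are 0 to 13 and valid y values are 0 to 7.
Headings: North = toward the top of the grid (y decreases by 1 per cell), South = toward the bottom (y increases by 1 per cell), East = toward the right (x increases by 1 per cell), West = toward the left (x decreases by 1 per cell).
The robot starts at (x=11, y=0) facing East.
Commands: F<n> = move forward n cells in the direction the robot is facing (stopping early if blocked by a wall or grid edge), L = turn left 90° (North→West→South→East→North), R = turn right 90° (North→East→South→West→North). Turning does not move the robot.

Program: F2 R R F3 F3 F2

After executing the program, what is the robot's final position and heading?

Answer: Final position: (x=3, y=0), facing West

Derivation:
Start: (x=11, y=0), facing East
  F2: move forward 0/2 (blocked), now at (x=11, y=0)
  R: turn right, now facing South
  R: turn right, now facing West
  F3: move forward 3, now at (x=8, y=0)
  F3: move forward 3, now at (x=5, y=0)
  F2: move forward 2, now at (x=3, y=0)
Final: (x=3, y=0), facing West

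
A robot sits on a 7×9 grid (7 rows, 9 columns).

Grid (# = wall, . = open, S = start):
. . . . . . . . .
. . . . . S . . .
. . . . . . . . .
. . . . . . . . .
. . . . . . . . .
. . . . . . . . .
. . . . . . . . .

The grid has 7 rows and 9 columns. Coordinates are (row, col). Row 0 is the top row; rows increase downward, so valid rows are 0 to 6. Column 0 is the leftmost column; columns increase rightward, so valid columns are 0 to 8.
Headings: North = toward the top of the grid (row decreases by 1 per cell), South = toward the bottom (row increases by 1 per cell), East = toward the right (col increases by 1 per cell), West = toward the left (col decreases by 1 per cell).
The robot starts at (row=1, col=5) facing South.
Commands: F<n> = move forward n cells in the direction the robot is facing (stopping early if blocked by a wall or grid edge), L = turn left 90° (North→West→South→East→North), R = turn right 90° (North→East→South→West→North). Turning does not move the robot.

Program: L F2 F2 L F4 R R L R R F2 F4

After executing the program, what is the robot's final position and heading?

Answer: Final position: (row=0, col=2), facing West

Derivation:
Start: (row=1, col=5), facing South
  L: turn left, now facing East
  F2: move forward 2, now at (row=1, col=7)
  F2: move forward 1/2 (blocked), now at (row=1, col=8)
  L: turn left, now facing North
  F4: move forward 1/4 (blocked), now at (row=0, col=8)
  R: turn right, now facing East
  R: turn right, now facing South
  L: turn left, now facing East
  R: turn right, now facing South
  R: turn right, now facing West
  F2: move forward 2, now at (row=0, col=6)
  F4: move forward 4, now at (row=0, col=2)
Final: (row=0, col=2), facing West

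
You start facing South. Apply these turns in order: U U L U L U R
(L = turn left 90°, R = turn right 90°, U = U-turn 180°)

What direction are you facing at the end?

Start: South
  U (U-turn (180°)) -> North
  U (U-turn (180°)) -> South
  L (left (90° counter-clockwise)) -> East
  U (U-turn (180°)) -> West
  L (left (90° counter-clockwise)) -> South
  U (U-turn (180°)) -> North
  R (right (90° clockwise)) -> East
Final: East

Answer: Final heading: East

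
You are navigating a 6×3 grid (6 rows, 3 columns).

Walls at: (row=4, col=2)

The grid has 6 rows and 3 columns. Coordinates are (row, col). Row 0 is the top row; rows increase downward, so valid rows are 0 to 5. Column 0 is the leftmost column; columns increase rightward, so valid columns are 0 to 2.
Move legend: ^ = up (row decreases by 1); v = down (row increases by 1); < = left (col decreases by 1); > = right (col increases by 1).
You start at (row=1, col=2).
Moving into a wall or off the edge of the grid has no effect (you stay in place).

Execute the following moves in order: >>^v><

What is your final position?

Start: (row=1, col=2)
  > (right): blocked, stay at (row=1, col=2)
  > (right): blocked, stay at (row=1, col=2)
  ^ (up): (row=1, col=2) -> (row=0, col=2)
  v (down): (row=0, col=2) -> (row=1, col=2)
  > (right): blocked, stay at (row=1, col=2)
  < (left): (row=1, col=2) -> (row=1, col=1)
Final: (row=1, col=1)

Answer: Final position: (row=1, col=1)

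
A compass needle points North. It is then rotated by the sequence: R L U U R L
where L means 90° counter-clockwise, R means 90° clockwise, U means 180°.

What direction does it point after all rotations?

Answer: Final heading: North

Derivation:
Start: North
  R (right (90° clockwise)) -> East
  L (left (90° counter-clockwise)) -> North
  U (U-turn (180°)) -> South
  U (U-turn (180°)) -> North
  R (right (90° clockwise)) -> East
  L (left (90° counter-clockwise)) -> North
Final: North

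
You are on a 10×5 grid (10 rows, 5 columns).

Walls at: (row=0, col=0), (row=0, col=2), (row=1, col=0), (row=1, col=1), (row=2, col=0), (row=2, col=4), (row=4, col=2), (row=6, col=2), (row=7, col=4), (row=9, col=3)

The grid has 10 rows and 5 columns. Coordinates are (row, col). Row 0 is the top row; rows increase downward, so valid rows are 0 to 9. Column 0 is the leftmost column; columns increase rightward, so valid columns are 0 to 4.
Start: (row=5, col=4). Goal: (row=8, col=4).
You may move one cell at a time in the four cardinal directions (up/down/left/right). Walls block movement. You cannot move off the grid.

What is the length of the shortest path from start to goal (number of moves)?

Answer: Shortest path length: 5

Derivation:
BFS from (row=5, col=4) until reaching (row=8, col=4):
  Distance 0: (row=5, col=4)
  Distance 1: (row=4, col=4), (row=5, col=3), (row=6, col=4)
  Distance 2: (row=3, col=4), (row=4, col=3), (row=5, col=2), (row=6, col=3)
  Distance 3: (row=3, col=3), (row=5, col=1), (row=7, col=3)
  Distance 4: (row=2, col=3), (row=3, col=2), (row=4, col=1), (row=5, col=0), (row=6, col=1), (row=7, col=2), (row=8, col=3)
  Distance 5: (row=1, col=3), (row=2, col=2), (row=3, col=1), (row=4, col=0), (row=6, col=0), (row=7, col=1), (row=8, col=2), (row=8, col=4)  <- goal reached here
One shortest path (5 moves): (row=5, col=4) -> (row=5, col=3) -> (row=6, col=3) -> (row=7, col=3) -> (row=8, col=3) -> (row=8, col=4)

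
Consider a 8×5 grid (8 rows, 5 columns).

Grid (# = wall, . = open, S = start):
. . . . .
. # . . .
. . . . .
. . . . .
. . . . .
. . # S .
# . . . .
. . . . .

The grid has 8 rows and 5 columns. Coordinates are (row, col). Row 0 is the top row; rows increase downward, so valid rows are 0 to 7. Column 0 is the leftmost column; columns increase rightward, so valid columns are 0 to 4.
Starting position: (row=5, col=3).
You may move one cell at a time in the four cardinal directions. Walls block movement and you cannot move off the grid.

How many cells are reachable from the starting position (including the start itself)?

Answer: Reachable cells: 37

Derivation:
BFS flood-fill from (row=5, col=3):
  Distance 0: (row=5, col=3)
  Distance 1: (row=4, col=3), (row=5, col=4), (row=6, col=3)
  Distance 2: (row=3, col=3), (row=4, col=2), (row=4, col=4), (row=6, col=2), (row=6, col=4), (row=7, col=3)
  Distance 3: (row=2, col=3), (row=3, col=2), (row=3, col=4), (row=4, col=1), (row=6, col=1), (row=7, col=2), (row=7, col=4)
  Distance 4: (row=1, col=3), (row=2, col=2), (row=2, col=4), (row=3, col=1), (row=4, col=0), (row=5, col=1), (row=7, col=1)
  Distance 5: (row=0, col=3), (row=1, col=2), (row=1, col=4), (row=2, col=1), (row=3, col=0), (row=5, col=0), (row=7, col=0)
  Distance 6: (row=0, col=2), (row=0, col=4), (row=2, col=0)
  Distance 7: (row=0, col=1), (row=1, col=0)
  Distance 8: (row=0, col=0)
Total reachable: 37 (grid has 37 open cells total)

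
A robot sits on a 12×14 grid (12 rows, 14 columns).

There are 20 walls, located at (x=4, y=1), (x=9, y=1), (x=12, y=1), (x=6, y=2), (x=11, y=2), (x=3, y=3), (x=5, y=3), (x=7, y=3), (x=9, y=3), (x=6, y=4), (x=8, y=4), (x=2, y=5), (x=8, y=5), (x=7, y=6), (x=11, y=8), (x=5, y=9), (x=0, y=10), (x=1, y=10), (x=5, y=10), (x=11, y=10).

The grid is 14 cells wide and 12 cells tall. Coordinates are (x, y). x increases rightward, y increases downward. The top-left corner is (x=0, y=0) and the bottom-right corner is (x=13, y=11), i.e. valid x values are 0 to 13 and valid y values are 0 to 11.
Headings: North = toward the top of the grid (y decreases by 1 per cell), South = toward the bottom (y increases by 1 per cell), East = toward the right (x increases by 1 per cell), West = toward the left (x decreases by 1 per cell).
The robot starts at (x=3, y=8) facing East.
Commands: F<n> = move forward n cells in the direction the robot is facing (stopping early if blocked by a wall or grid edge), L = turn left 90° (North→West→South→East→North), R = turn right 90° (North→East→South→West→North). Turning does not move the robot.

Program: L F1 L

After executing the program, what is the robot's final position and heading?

Start: (x=3, y=8), facing East
  L: turn left, now facing North
  F1: move forward 1, now at (x=3, y=7)
  L: turn left, now facing West
Final: (x=3, y=7), facing West

Answer: Final position: (x=3, y=7), facing West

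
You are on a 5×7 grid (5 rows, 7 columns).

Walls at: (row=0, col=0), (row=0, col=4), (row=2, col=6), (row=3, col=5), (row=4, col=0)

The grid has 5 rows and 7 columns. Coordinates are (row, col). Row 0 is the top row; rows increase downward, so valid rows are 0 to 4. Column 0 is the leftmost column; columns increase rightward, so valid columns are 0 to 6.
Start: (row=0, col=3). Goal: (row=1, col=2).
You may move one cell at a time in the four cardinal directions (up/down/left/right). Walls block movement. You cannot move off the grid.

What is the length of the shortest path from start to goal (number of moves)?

BFS from (row=0, col=3) until reaching (row=1, col=2):
  Distance 0: (row=0, col=3)
  Distance 1: (row=0, col=2), (row=1, col=3)
  Distance 2: (row=0, col=1), (row=1, col=2), (row=1, col=4), (row=2, col=3)  <- goal reached here
One shortest path (2 moves): (row=0, col=3) -> (row=0, col=2) -> (row=1, col=2)

Answer: Shortest path length: 2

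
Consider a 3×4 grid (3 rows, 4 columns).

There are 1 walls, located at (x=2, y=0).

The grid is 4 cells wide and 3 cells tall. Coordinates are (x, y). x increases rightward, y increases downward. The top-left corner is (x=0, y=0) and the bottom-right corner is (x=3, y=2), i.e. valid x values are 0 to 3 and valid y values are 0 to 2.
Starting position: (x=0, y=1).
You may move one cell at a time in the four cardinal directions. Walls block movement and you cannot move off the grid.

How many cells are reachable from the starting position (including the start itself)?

Answer: Reachable cells: 11

Derivation:
BFS flood-fill from (x=0, y=1):
  Distance 0: (x=0, y=1)
  Distance 1: (x=0, y=0), (x=1, y=1), (x=0, y=2)
  Distance 2: (x=1, y=0), (x=2, y=1), (x=1, y=2)
  Distance 3: (x=3, y=1), (x=2, y=2)
  Distance 4: (x=3, y=0), (x=3, y=2)
Total reachable: 11 (grid has 11 open cells total)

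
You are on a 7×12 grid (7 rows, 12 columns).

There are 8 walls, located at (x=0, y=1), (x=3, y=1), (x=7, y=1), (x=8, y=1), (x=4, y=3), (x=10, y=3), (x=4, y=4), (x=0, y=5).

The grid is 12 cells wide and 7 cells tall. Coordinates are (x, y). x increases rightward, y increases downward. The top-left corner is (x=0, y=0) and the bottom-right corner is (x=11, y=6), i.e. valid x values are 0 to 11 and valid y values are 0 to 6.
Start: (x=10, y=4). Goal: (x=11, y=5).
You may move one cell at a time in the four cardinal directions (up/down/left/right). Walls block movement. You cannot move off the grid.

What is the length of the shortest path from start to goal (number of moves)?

BFS from (x=10, y=4) until reaching (x=11, y=5):
  Distance 0: (x=10, y=4)
  Distance 1: (x=9, y=4), (x=11, y=4), (x=10, y=5)
  Distance 2: (x=9, y=3), (x=11, y=3), (x=8, y=4), (x=9, y=5), (x=11, y=5), (x=10, y=6)  <- goal reached here
One shortest path (2 moves): (x=10, y=4) -> (x=11, y=4) -> (x=11, y=5)

Answer: Shortest path length: 2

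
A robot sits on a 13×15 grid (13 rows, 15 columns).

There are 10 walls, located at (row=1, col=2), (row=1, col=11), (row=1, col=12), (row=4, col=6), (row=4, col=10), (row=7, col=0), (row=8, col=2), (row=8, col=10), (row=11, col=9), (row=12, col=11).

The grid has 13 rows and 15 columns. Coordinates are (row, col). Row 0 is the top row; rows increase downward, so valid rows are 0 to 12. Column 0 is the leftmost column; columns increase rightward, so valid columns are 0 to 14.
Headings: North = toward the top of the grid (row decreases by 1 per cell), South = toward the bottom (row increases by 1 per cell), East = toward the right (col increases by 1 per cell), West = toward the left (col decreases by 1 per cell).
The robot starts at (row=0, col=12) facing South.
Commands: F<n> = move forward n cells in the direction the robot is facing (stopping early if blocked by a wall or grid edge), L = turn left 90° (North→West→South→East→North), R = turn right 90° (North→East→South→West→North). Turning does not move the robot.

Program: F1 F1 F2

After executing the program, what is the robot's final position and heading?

Answer: Final position: (row=0, col=12), facing South

Derivation:
Start: (row=0, col=12), facing South
  F1: move forward 0/1 (blocked), now at (row=0, col=12)
  F1: move forward 0/1 (blocked), now at (row=0, col=12)
  F2: move forward 0/2 (blocked), now at (row=0, col=12)
Final: (row=0, col=12), facing South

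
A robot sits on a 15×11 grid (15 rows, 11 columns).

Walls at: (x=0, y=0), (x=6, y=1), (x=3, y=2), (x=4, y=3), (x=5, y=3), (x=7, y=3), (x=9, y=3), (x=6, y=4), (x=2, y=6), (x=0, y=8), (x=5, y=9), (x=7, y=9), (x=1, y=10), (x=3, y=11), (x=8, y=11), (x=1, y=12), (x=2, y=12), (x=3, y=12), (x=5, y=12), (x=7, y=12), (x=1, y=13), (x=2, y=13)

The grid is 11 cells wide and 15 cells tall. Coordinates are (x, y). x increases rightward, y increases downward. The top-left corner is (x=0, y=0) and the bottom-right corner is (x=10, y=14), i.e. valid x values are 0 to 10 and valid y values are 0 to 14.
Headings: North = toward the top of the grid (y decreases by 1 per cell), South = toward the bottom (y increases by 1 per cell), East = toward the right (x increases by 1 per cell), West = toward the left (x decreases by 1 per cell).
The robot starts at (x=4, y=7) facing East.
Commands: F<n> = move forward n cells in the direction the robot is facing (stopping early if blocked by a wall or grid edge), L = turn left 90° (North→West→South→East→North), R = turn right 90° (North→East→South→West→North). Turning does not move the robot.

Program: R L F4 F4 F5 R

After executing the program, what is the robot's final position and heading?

Start: (x=4, y=7), facing East
  R: turn right, now facing South
  L: turn left, now facing East
  F4: move forward 4, now at (x=8, y=7)
  F4: move forward 2/4 (blocked), now at (x=10, y=7)
  F5: move forward 0/5 (blocked), now at (x=10, y=7)
  R: turn right, now facing South
Final: (x=10, y=7), facing South

Answer: Final position: (x=10, y=7), facing South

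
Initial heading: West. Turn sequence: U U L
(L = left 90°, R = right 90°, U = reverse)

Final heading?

Start: West
  U (U-turn (180°)) -> East
  U (U-turn (180°)) -> West
  L (left (90° counter-clockwise)) -> South
Final: South

Answer: Final heading: South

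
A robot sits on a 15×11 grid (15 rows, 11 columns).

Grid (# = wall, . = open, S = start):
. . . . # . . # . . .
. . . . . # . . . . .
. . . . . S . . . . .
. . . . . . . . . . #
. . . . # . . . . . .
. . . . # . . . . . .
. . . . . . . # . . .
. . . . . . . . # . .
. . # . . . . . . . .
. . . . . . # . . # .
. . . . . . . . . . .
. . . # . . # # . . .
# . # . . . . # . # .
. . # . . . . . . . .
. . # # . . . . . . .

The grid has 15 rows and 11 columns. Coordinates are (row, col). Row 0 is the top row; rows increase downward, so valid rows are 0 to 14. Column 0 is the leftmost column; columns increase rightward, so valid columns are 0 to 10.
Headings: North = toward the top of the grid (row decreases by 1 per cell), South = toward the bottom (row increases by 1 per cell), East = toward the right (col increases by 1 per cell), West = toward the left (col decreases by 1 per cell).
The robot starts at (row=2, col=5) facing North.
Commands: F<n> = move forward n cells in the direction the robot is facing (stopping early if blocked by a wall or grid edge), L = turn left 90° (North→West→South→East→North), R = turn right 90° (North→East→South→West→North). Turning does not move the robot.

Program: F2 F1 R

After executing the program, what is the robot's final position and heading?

Answer: Final position: (row=2, col=5), facing East

Derivation:
Start: (row=2, col=5), facing North
  F2: move forward 0/2 (blocked), now at (row=2, col=5)
  F1: move forward 0/1 (blocked), now at (row=2, col=5)
  R: turn right, now facing East
Final: (row=2, col=5), facing East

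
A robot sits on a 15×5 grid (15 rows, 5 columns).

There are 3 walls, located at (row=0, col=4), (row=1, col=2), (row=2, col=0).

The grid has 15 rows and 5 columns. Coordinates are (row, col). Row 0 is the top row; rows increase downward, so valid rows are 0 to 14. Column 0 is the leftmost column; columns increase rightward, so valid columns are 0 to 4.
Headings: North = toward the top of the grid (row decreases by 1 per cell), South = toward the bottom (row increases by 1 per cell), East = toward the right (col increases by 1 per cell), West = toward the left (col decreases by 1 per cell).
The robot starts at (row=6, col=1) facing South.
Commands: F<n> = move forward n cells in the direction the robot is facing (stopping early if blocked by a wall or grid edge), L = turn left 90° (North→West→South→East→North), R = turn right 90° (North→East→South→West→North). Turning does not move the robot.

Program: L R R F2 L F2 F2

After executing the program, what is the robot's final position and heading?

Start: (row=6, col=1), facing South
  L: turn left, now facing East
  R: turn right, now facing South
  R: turn right, now facing West
  F2: move forward 1/2 (blocked), now at (row=6, col=0)
  L: turn left, now facing South
  F2: move forward 2, now at (row=8, col=0)
  F2: move forward 2, now at (row=10, col=0)
Final: (row=10, col=0), facing South

Answer: Final position: (row=10, col=0), facing South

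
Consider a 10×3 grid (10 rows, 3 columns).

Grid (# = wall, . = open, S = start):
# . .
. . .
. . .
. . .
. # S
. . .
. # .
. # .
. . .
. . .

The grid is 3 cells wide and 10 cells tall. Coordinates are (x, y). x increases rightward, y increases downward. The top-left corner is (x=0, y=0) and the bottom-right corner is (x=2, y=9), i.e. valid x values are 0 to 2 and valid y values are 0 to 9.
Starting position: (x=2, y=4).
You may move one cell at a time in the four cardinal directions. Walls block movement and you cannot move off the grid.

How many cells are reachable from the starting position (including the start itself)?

Answer: Reachable cells: 26

Derivation:
BFS flood-fill from (x=2, y=4):
  Distance 0: (x=2, y=4)
  Distance 1: (x=2, y=3), (x=2, y=5)
  Distance 2: (x=2, y=2), (x=1, y=3), (x=1, y=5), (x=2, y=6)
  Distance 3: (x=2, y=1), (x=1, y=2), (x=0, y=3), (x=0, y=5), (x=2, y=7)
  Distance 4: (x=2, y=0), (x=1, y=1), (x=0, y=2), (x=0, y=4), (x=0, y=6), (x=2, y=8)
  Distance 5: (x=1, y=0), (x=0, y=1), (x=0, y=7), (x=1, y=8), (x=2, y=9)
  Distance 6: (x=0, y=8), (x=1, y=9)
  Distance 7: (x=0, y=9)
Total reachable: 26 (grid has 26 open cells total)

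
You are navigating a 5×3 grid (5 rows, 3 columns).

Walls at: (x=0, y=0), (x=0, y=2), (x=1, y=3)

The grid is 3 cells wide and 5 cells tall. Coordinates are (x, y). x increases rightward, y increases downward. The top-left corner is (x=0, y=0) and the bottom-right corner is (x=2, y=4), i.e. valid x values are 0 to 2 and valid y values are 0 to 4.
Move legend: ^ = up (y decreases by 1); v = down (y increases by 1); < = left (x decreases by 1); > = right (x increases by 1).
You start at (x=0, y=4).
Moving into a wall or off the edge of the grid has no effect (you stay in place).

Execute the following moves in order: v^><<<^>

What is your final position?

Start: (x=0, y=4)
  v (down): blocked, stay at (x=0, y=4)
  ^ (up): (x=0, y=4) -> (x=0, y=3)
  > (right): blocked, stay at (x=0, y=3)
  [×3]< (left): blocked, stay at (x=0, y=3)
  ^ (up): blocked, stay at (x=0, y=3)
  > (right): blocked, stay at (x=0, y=3)
Final: (x=0, y=3)

Answer: Final position: (x=0, y=3)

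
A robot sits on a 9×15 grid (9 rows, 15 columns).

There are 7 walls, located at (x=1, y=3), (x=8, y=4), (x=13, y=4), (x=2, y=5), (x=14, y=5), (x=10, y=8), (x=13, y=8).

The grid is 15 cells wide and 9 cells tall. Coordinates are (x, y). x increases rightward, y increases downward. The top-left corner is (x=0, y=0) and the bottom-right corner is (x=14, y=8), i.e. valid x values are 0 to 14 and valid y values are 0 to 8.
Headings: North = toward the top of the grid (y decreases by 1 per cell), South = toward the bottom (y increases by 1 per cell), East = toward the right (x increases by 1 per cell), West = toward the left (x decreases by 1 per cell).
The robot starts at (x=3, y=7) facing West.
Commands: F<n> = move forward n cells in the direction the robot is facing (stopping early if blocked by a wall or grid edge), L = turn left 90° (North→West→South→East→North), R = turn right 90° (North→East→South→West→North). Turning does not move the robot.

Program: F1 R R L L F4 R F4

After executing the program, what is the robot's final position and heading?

Start: (x=3, y=7), facing West
  F1: move forward 1, now at (x=2, y=7)
  R: turn right, now facing North
  R: turn right, now facing East
  L: turn left, now facing North
  L: turn left, now facing West
  F4: move forward 2/4 (blocked), now at (x=0, y=7)
  R: turn right, now facing North
  F4: move forward 4, now at (x=0, y=3)
Final: (x=0, y=3), facing North

Answer: Final position: (x=0, y=3), facing North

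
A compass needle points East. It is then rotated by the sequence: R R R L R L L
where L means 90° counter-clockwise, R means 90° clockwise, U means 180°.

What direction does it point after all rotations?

Start: East
  R (right (90° clockwise)) -> South
  R (right (90° clockwise)) -> West
  R (right (90° clockwise)) -> North
  L (left (90° counter-clockwise)) -> West
  R (right (90° clockwise)) -> North
  L (left (90° counter-clockwise)) -> West
  L (left (90° counter-clockwise)) -> South
Final: South

Answer: Final heading: South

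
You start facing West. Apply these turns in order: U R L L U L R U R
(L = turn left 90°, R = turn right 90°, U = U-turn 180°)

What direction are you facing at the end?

Start: West
  U (U-turn (180°)) -> East
  R (right (90° clockwise)) -> South
  L (left (90° counter-clockwise)) -> East
  L (left (90° counter-clockwise)) -> North
  U (U-turn (180°)) -> South
  L (left (90° counter-clockwise)) -> East
  R (right (90° clockwise)) -> South
  U (U-turn (180°)) -> North
  R (right (90° clockwise)) -> East
Final: East

Answer: Final heading: East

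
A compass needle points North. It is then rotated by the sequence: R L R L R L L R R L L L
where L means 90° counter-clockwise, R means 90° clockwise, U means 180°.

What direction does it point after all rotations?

Answer: Final heading: South

Derivation:
Start: North
  R (right (90° clockwise)) -> East
  L (left (90° counter-clockwise)) -> North
  R (right (90° clockwise)) -> East
  L (left (90° counter-clockwise)) -> North
  R (right (90° clockwise)) -> East
  L (left (90° counter-clockwise)) -> North
  L (left (90° counter-clockwise)) -> West
  R (right (90° clockwise)) -> North
  R (right (90° clockwise)) -> East
  L (left (90° counter-clockwise)) -> North
  L (left (90° counter-clockwise)) -> West
  L (left (90° counter-clockwise)) -> South
Final: South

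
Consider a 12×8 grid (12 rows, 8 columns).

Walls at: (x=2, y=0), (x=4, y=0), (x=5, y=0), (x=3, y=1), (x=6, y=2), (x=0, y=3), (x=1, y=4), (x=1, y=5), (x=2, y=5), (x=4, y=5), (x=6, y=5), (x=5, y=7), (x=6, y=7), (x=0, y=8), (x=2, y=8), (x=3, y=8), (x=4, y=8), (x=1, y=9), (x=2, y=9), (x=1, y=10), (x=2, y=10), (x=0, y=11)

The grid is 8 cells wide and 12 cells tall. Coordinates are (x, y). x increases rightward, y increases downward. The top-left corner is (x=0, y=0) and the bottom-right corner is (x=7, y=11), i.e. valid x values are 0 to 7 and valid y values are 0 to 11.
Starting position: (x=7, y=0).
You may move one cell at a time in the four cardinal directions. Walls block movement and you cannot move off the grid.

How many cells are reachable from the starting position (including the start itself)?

Answer: Reachable cells: 71

Derivation:
BFS flood-fill from (x=7, y=0):
  Distance 0: (x=7, y=0)
  Distance 1: (x=6, y=0), (x=7, y=1)
  Distance 2: (x=6, y=1), (x=7, y=2)
  Distance 3: (x=5, y=1), (x=7, y=3)
  Distance 4: (x=4, y=1), (x=5, y=2), (x=6, y=3), (x=7, y=4)
  Distance 5: (x=4, y=2), (x=5, y=3), (x=6, y=4), (x=7, y=5)
  Distance 6: (x=3, y=2), (x=4, y=3), (x=5, y=4), (x=7, y=6)
  Distance 7: (x=2, y=2), (x=3, y=3), (x=4, y=4), (x=5, y=5), (x=6, y=6), (x=7, y=7)
  Distance 8: (x=2, y=1), (x=1, y=2), (x=2, y=3), (x=3, y=4), (x=5, y=6), (x=7, y=8)
  Distance 9: (x=1, y=1), (x=0, y=2), (x=1, y=3), (x=2, y=4), (x=3, y=5), (x=4, y=6), (x=6, y=8), (x=7, y=9)
  Distance 10: (x=1, y=0), (x=0, y=1), (x=3, y=6), (x=4, y=7), (x=5, y=8), (x=6, y=9), (x=7, y=10)
  Distance 11: (x=0, y=0), (x=2, y=6), (x=3, y=7), (x=5, y=9), (x=6, y=10), (x=7, y=11)
  Distance 12: (x=1, y=6), (x=2, y=7), (x=4, y=9), (x=5, y=10), (x=6, y=11)
  Distance 13: (x=0, y=6), (x=1, y=7), (x=3, y=9), (x=4, y=10), (x=5, y=11)
  Distance 14: (x=0, y=5), (x=0, y=7), (x=1, y=8), (x=3, y=10), (x=4, y=11)
  Distance 15: (x=0, y=4), (x=3, y=11)
  Distance 16: (x=2, y=11)
  Distance 17: (x=1, y=11)
Total reachable: 71 (grid has 74 open cells total)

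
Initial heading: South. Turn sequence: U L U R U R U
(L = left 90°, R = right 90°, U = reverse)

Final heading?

Start: South
  U (U-turn (180°)) -> North
  L (left (90° counter-clockwise)) -> West
  U (U-turn (180°)) -> East
  R (right (90° clockwise)) -> South
  U (U-turn (180°)) -> North
  R (right (90° clockwise)) -> East
  U (U-turn (180°)) -> West
Final: West

Answer: Final heading: West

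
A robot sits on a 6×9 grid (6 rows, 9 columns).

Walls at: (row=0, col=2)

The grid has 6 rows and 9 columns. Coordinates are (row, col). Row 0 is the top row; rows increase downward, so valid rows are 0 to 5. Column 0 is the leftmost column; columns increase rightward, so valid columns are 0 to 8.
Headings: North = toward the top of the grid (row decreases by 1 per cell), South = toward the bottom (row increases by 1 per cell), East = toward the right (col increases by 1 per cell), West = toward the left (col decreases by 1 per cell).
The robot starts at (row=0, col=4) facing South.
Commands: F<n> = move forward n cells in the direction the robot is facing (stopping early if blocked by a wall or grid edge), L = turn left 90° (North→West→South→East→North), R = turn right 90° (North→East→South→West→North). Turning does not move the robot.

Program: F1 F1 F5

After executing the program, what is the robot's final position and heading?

Answer: Final position: (row=5, col=4), facing South

Derivation:
Start: (row=0, col=4), facing South
  F1: move forward 1, now at (row=1, col=4)
  F1: move forward 1, now at (row=2, col=4)
  F5: move forward 3/5 (blocked), now at (row=5, col=4)
Final: (row=5, col=4), facing South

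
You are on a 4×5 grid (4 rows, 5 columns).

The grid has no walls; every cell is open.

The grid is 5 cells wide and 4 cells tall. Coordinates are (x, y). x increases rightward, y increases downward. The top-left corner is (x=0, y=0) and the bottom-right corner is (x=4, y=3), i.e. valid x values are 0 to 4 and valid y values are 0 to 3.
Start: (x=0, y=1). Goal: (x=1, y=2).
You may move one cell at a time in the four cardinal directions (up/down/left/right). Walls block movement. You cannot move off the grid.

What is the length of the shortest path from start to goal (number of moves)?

Answer: Shortest path length: 2

Derivation:
BFS from (x=0, y=1) until reaching (x=1, y=2):
  Distance 0: (x=0, y=1)
  Distance 1: (x=0, y=0), (x=1, y=1), (x=0, y=2)
  Distance 2: (x=1, y=0), (x=2, y=1), (x=1, y=2), (x=0, y=3)  <- goal reached here
One shortest path (2 moves): (x=0, y=1) -> (x=1, y=1) -> (x=1, y=2)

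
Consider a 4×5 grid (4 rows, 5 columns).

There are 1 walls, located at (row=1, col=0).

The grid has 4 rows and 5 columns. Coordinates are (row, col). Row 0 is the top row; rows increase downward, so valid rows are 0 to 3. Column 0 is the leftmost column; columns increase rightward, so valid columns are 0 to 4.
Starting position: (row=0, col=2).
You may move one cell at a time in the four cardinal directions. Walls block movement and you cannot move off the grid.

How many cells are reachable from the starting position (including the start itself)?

BFS flood-fill from (row=0, col=2):
  Distance 0: (row=0, col=2)
  Distance 1: (row=0, col=1), (row=0, col=3), (row=1, col=2)
  Distance 2: (row=0, col=0), (row=0, col=4), (row=1, col=1), (row=1, col=3), (row=2, col=2)
  Distance 3: (row=1, col=4), (row=2, col=1), (row=2, col=3), (row=3, col=2)
  Distance 4: (row=2, col=0), (row=2, col=4), (row=3, col=1), (row=3, col=3)
  Distance 5: (row=3, col=0), (row=3, col=4)
Total reachable: 19 (grid has 19 open cells total)

Answer: Reachable cells: 19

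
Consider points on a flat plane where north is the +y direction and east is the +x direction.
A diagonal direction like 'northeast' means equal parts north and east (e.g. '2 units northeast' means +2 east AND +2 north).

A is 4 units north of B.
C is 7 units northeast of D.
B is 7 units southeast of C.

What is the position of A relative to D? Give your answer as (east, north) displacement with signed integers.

Place D at the origin (east=0, north=0).
  C is 7 units northeast of D: delta (east=+7, north=+7); C at (east=7, north=7).
  B is 7 units southeast of C: delta (east=+7, north=-7); B at (east=14, north=0).
  A is 4 units north of B: delta (east=+0, north=+4); A at (east=14, north=4).
Therefore A relative to D: (east=14, north=4).

Answer: A is at (east=14, north=4) relative to D.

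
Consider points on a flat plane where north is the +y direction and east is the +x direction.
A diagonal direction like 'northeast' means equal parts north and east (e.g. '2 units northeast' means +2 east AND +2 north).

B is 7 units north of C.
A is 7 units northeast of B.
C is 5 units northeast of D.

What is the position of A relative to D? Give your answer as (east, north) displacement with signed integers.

Place D at the origin (east=0, north=0).
  C is 5 units northeast of D: delta (east=+5, north=+5); C at (east=5, north=5).
  B is 7 units north of C: delta (east=+0, north=+7); B at (east=5, north=12).
  A is 7 units northeast of B: delta (east=+7, north=+7); A at (east=12, north=19).
Therefore A relative to D: (east=12, north=19).

Answer: A is at (east=12, north=19) relative to D.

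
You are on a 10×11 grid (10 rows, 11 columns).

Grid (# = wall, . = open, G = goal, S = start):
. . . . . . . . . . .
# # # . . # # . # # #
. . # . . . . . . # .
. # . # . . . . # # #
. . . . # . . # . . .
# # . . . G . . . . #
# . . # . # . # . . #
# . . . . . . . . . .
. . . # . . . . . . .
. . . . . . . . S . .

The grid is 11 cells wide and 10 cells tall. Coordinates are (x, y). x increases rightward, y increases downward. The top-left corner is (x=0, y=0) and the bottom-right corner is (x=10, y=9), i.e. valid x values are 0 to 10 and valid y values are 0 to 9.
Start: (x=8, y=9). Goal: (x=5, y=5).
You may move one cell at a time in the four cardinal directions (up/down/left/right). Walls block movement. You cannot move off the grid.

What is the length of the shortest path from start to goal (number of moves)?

BFS from (x=8, y=9) until reaching (x=5, y=5):
  Distance 0: (x=8, y=9)
  Distance 1: (x=8, y=8), (x=7, y=9), (x=9, y=9)
  Distance 2: (x=8, y=7), (x=7, y=8), (x=9, y=8), (x=6, y=9), (x=10, y=9)
  Distance 3: (x=8, y=6), (x=7, y=7), (x=9, y=7), (x=6, y=8), (x=10, y=8), (x=5, y=9)
  Distance 4: (x=8, y=5), (x=9, y=6), (x=6, y=7), (x=10, y=7), (x=5, y=8), (x=4, y=9)
  Distance 5: (x=8, y=4), (x=7, y=5), (x=9, y=5), (x=6, y=6), (x=5, y=7), (x=4, y=8), (x=3, y=9)
  Distance 6: (x=9, y=4), (x=6, y=5), (x=4, y=7), (x=2, y=9)
  Distance 7: (x=6, y=4), (x=10, y=4), (x=5, y=5), (x=4, y=6), (x=3, y=7), (x=2, y=8), (x=1, y=9)  <- goal reached here
One shortest path (7 moves): (x=8, y=9) -> (x=7, y=9) -> (x=6, y=9) -> (x=6, y=8) -> (x=6, y=7) -> (x=6, y=6) -> (x=6, y=5) -> (x=5, y=5)

Answer: Shortest path length: 7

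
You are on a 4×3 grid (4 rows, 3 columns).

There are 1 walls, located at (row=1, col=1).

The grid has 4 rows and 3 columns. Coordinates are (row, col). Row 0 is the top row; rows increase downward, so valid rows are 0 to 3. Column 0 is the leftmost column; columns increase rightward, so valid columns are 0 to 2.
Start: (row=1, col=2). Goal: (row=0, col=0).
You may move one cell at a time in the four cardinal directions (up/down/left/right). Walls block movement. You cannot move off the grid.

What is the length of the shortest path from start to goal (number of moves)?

Answer: Shortest path length: 3

Derivation:
BFS from (row=1, col=2) until reaching (row=0, col=0):
  Distance 0: (row=1, col=2)
  Distance 1: (row=0, col=2), (row=2, col=2)
  Distance 2: (row=0, col=1), (row=2, col=1), (row=3, col=2)
  Distance 3: (row=0, col=0), (row=2, col=0), (row=3, col=1)  <- goal reached here
One shortest path (3 moves): (row=1, col=2) -> (row=0, col=2) -> (row=0, col=1) -> (row=0, col=0)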